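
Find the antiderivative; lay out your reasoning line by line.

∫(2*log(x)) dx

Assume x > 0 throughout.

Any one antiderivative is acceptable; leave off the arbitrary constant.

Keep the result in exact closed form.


Step 1. Integrate ∫(2*log(x)) dx by parts with u = log(x), dv = (2) dx, so v = 2*x [assuming x > 0]: now 2*x*log(x) + ∫(-2) dx.
Step 2. Evaluate the standard form: now 2*x*log(x) - 2*x.
Answer: 2*x*log(x) - 2*x.


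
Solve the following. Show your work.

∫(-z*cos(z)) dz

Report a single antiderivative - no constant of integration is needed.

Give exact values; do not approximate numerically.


Step 1. Integrate ∫(-z*cos(z)) dz by parts with u = z, dv = (-cos(z)) dz, so v = -sin(z): now -z*sin(z) + ∫(sin(z)) dz.
Step 2. Evaluate the standard form: now -z*sin(z) - cos(z).
Answer: -z*sin(z) - cos(z).


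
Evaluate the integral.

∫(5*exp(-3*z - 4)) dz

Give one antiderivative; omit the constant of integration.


Answer: -5*exp(-3*z - 4)/3.


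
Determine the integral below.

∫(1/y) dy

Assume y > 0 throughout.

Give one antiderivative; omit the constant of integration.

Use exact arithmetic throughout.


Answer: log(y).


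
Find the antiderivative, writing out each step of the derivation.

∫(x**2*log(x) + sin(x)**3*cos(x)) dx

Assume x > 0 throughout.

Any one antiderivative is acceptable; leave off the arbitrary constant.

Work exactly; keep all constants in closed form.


Step 1. Rewrite: now ∫(x**2*log(x)) dx + ∫(sin(x)**3*cos(x)) dx.
Step 2. Substitute u = sin(x), turning ∫(sin(x)**3*cos(x)) dx into ∫(u**3) du: now ∫(u**3) du + ∫(x**2*log(x)) dx.
Step 3. Evaluate the standard form: now u**4/4 + ∫(x**2*log(x)) dx.
Step 4. Substitute back u = sin(x): now sin(x)**4/4 + ∫(x**2*log(x)) dx.
Step 5. Integrate ∫(x**2*log(x)) dx by parts with u = log(x), dv = (x**2) dx, so v = x**3/3 [assuming x > 0]: now x**3*log(x)/3 + sin(x)**4/4 + ∫(-x**2/3) dx.
Step 6. Evaluate the standard form: now x**3*log(x)/3 - x**3/9 + sin(x)**4/4.
Answer: x**3*log(x)/3 - x**3/9 + sin(x)**4/4.


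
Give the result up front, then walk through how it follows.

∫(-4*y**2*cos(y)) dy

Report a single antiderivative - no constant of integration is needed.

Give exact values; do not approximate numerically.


The answer is -4*y**2*sin(y) - 8*y*cos(y) + 8*sin(y).
Step 1. Integrate ∫(-4*y**2*cos(y)) dy by parts with u = y**2, dv = (-4*cos(y)) dy, so v = -4*sin(y): now -4*y**2*sin(y) + ∫(8*y*sin(y)) dy.
Step 2. Integrate ∫(8*y*sin(y)) dy by parts with u = y, dv = (8*sin(y)) dy, so v = -8*cos(y): now -4*y**2*sin(y) - 8*y*cos(y) + ∫(8*cos(y)) dy.
Step 3. Evaluate the standard form: now -4*y**2*sin(y) - 8*y*cos(y) + 8*sin(y).
Answer: -4*y**2*sin(y) - 8*y*cos(y) + 8*sin(y).


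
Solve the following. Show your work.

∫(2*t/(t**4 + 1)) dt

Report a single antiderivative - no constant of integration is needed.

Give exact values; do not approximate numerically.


Step 1. Substitute u = t**2, turning ∫(2*t/(t**4 + 1)) dt into ∫(1/(u**2 + 1)) du: now ∫(1/(u**2 + 1)) du.
Step 2. Evaluate the standard form: now atan(u).
Step 3. Substitute back u = t**2: now atan(t**2).
Answer: atan(t**2).


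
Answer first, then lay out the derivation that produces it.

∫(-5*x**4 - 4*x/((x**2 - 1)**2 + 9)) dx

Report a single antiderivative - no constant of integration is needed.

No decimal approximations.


The answer is -x**5 - 2*atan(x**2/3 - 1/3)/3.
Step 1. Rewrite: now ∫(-5*x**4) dx + ∫(-4*x/((x**2 - 1)**2 + 9)) dx.
Step 2. Evaluate the standard form: now -x**5 + ∫(-4*x/((x**2 - 1)**2 + 9)) dx.
Step 3. Substitute u = x**2 - 1, turning ∫(-4*x/((x**2 - 1)**2 + 9)) dx into ∫(-2/(u**2 + 9)) du: now -x**5 + ∫(-2/(u**2 + 9)) du.
Step 4. Evaluate the standard form: now -x**5 - 2*atan(u/3)/3.
Step 5. Substitute back u = x**2 - 1: now -x**5 - 2*atan(x**2/3 - 1/3)/3.
Answer: -x**5 - 2*atan(x**2/3 - 1/3)/3.


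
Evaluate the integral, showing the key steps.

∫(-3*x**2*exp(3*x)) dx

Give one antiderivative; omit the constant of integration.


Step 1. Integrate ∫(-3*x**2*exp(3*x)) dx by parts with u = x**2, dv = (-3*exp(3*x)) dx, so v = -exp(3*x): now -x**2*exp(3*x) + ∫(2*x*exp(3*x)) dx.
Step 2. Integrate ∫(2*x*exp(3*x)) dx by parts with u = x, dv = (2*exp(3*x)) dx, so v = 2*exp(3*x)/3: now -x**2*exp(3*x) + 2*x*exp(3*x)/3 + ∫(-2*exp(3*x)/3) dx.
Step 3. Evaluate the standard form: now -x**2*exp(3*x) + 2*x*exp(3*x)/3 - 2*exp(3*x)/9.
Answer: -x**2*exp(3*x) + 2*x*exp(3*x)/3 - 2*exp(3*x)/9.


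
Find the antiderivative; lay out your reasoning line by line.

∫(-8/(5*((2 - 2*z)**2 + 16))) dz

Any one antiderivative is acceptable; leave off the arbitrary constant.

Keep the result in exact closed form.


Step 1. Substitute u = 2 - 2*z, turning ∫(-8/(5*((2 - 2*z)**2 + 16))) dz into ∫(4/(5*(u**2 + 16))) du: now ∫(4/(5*(u**2 + 16))) du.
Step 2. Evaluate the standard form: now atan(u/4)/5.
Step 3. Substitute back u = 2 - 2*z: now -atan(z/2 - 1/2)/5.
Answer: -atan(z/2 - 1/2)/5.


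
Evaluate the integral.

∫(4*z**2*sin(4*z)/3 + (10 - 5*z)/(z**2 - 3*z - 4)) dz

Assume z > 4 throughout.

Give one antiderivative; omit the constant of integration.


Answer: -z**2*cos(4*z)/3 + z*sin(4*z)/6 - 2*log(z - 4) - 3*log(z + 1) + cos(4*z)/24.


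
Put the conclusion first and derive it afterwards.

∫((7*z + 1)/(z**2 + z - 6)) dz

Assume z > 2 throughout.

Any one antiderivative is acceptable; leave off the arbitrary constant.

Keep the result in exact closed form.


The answer is 3*log(z - 2) + 4*log(z + 3).
Step 1. Decompose ∫((7*z + 1)/(z**2 + z - 6)) dz by partial fractions, (7*z + 1)/(z**2 + z - 6) = 4/(z + 3) + 3/(z - 2): now ∫(3/(z - 2)) dz + ∫(4/(z + 3)) dz.
Step 2. Evaluate the standard form [assuming z > -3]: now 4*log(z + 3) + ∫(3/(z - 2)) dz.
Step 3. Evaluate the standard form [assuming z > 2]: now 3*log(z - 2) + 4*log(z + 3).
Answer: 3*log(z - 2) + 4*log(z + 3).


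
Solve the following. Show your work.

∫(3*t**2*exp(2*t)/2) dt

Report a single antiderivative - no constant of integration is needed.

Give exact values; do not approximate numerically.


Step 1. Integrate ∫(3*t**2*exp(2*t)/2) dt by parts with u = t**2, dv = (3*exp(2*t)/2) dt, so v = 3*exp(2*t)/4: now 3*t**2*exp(2*t)/4 + ∫(-3*t*exp(2*t)/2) dt.
Step 2. Integrate ∫(-3*t*exp(2*t)/2) dt by parts with u = t, dv = (-3*exp(2*t)/2) dt, so v = -3*exp(2*t)/4: now 3*t**2*exp(2*t)/4 - 3*t*exp(2*t)/4 + ∫(3*exp(2*t)/4) dt.
Step 3. Evaluate the standard form: now 3*t**2*exp(2*t)/4 - 3*t*exp(2*t)/4 + 3*exp(2*t)/8.
Answer: 3*t**2*exp(2*t)/4 - 3*t*exp(2*t)/4 + 3*exp(2*t)/8.


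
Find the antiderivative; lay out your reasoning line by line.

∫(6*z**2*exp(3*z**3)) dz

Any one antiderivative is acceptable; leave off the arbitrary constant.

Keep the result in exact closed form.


Step 1. Substitute u = z**3, turning ∫(6*z**2*exp(3*z**3)) dz into ∫(2*exp(3*u)) du: now ∫(2*exp(3*u)) du.
Step 2. Evaluate the standard form: now 2*exp(3*u)/3.
Step 3. Substitute back u = z**3: now 2*exp(3*z**3)/3.
Answer: 2*exp(3*z**3)/3.


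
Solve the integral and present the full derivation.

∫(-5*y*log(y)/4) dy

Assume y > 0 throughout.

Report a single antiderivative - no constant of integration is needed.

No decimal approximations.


Step 1. Integrate ∫(-5*y*log(y)/4) dy by parts with u = log(y), dv = (-5*y/4) dy, so v = -5*y**2/8 [assuming y > 0]: now -5*y**2*log(y)/8 + ∫(5*y/8) dy.
Step 2. Evaluate the standard form: now -5*y**2*log(y)/8 + 5*y**2/16.
Answer: -5*y**2*log(y)/8 + 5*y**2/16.


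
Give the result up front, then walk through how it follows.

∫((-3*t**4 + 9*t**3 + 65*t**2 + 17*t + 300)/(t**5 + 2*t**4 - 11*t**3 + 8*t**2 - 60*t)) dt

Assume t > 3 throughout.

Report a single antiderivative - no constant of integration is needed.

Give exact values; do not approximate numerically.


The answer is -5*log(t) + 3*log(t - 3) - log(t + 5) + atan(t/2)/2.
Step 1. Decompose ∫((-3*t**4 + 9*t**3 + 65*t**2 + 17*t + 300)/(t**5 + 2*t**4 - 11*t**3 + 8*t**2 - 60*t)) dt by partial fractions, (-3*t**4 + 9*t**3 + 65*t**2 + 17*t + 300)/(t**5 + 2*t**4 - 11*t**3 + 8*t**2 - 60*t) = 1/(t**2 + 4) - 1/(t + 5) + 3/(t - 3) - 5/t: now ∫(-5/t) dt + ∫(3/(t - 3)) dt + ∫(-1/(t + 5)) dt + ∫(1/(t**2 + 4)) dt.
Step 2. Evaluate the standard form [assuming t > -5]: now -log(t + 5) + ∫(-5/t) dt + ∫(3/(t - 3)) dt + ∫(1/(t**2 + 4)) dt.
Step 3. Evaluate the standard form [assuming t > 3]: now 3*log(t - 3) - log(t + 5) + ∫(-5/t) dt + ∫(1/(t**2 + 4)) dt.
Step 4. Evaluate the standard form [assuming t > 0]: now -5*log(t) + 3*log(t - 3) - log(t + 5) + ∫(1/(t**2 + 4)) dt.
Step 5. Evaluate the standard form: now -5*log(t) + 3*log(t - 3) - log(t + 5) + atan(t/2)/2.
Answer: -5*log(t) + 3*log(t - 3) - log(t + 5) + atan(t/2)/2.


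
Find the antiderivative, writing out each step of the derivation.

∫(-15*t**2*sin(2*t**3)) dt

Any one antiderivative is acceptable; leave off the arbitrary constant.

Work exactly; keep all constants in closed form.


Step 1. Substitute u = t**3, turning ∫(-15*t**2*sin(2*t**3)) dt into ∫(-5*sin(2*u)) du: now ∫(-5*sin(2*u)) du.
Step 2. Evaluate the standard form: now 5*cos(2*u)/2.
Step 3. Substitute back u = t**3: now 5*cos(2*t**3)/2.
Answer: 5*cos(2*t**3)/2.


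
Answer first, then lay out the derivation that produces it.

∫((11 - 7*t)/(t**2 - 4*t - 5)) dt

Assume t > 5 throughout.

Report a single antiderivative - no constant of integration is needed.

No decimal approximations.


The answer is -4*log(t - 5) - 3*log(t + 1).
Step 1. Decompose ∫((11 - 7*t)/(t**2 - 4*t - 5)) dt by partial fractions, (11 - 7*t)/(t**2 - 4*t - 5) = -3/(t + 1) - 4/(t - 5): now ∫(-4/(t - 5)) dt + ∫(-3/(t + 1)) dt.
Step 2. Evaluate the standard form [assuming t > 5]: now -4*log(t - 5) + ∫(-3/(t + 1)) dt.
Step 3. Evaluate the standard form [assuming t > -1]: now -4*log(t - 5) - 3*log(t + 1).
Answer: -4*log(t - 5) - 3*log(t + 1).


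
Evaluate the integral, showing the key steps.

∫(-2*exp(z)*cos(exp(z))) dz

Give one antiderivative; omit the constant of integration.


Step 1. Substitute u = exp(z), turning ∫(-2*exp(z)*cos(exp(z))) dz into ∫(-2*cos(u)) du: now ∫(-2*cos(u)) du.
Step 2. Evaluate the standard form: now -2*sin(u).
Step 3. Substitute back u = exp(z): now -2*sin(exp(z)).
Answer: -2*sin(exp(z)).


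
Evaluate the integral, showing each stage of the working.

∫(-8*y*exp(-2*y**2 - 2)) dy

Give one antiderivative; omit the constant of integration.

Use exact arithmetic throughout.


Step 1. Substitute u = y**2 + 1, turning ∫(-8*y*exp(-2*y**2 - 2)) dy into ∫(-4*exp(-2*u)) du: now ∫(-4*exp(-2*u)) du.
Step 2. Evaluate the standard form: now 2*exp(-2*u).
Step 3. Substitute back u = y**2 + 1: now 2*exp(-2*y**2 - 2).
Answer: 2*exp(-2*y**2 - 2).


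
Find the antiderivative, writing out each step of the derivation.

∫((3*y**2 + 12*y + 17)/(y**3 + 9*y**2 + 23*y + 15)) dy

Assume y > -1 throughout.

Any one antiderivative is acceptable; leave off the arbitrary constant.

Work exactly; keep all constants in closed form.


Step 1. Decompose ∫((3*y**2 + 12*y + 17)/(y**3 + 9*y**2 + 23*y + 15)) dy by partial fractions, (3*y**2 + 12*y + 17)/(y**3 + 9*y**2 + 23*y + 15) = 4/(y + 5) - 2/(y + 3) + 1/(y + 1): now ∫(1/(y + 1)) dy + ∫(-2/(y + 3)) dy + ∫(4/(y + 5)) dy.
Step 2. Evaluate the standard form [assuming y > -3]: now -2*log(y + 3) + ∫(1/(y + 1)) dy + ∫(4/(y + 5)) dy.
Step 3. Evaluate the standard form [assuming y > -1]: now log(y + 1) - 2*log(y + 3) + ∫(4/(y + 5)) dy.
Step 4. Evaluate the standard form [assuming y > -5]: now log(y + 1) - 2*log(y + 3) + 4*log(y + 5).
Answer: log(y + 1) - 2*log(y + 3) + 4*log(y + 5).


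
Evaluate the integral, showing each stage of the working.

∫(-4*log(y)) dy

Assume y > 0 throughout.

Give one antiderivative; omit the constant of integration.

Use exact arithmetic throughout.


Step 1. Integrate ∫(-4*log(y)) dy by parts with u = log(y), dv = (-4) dy, so v = -4*y [assuming y > 0]: now -4*y*log(y) + ∫(4) dy.
Step 2. Evaluate the standard form: now -4*y*log(y) + 4*y.
Answer: -4*y*log(y) + 4*y.


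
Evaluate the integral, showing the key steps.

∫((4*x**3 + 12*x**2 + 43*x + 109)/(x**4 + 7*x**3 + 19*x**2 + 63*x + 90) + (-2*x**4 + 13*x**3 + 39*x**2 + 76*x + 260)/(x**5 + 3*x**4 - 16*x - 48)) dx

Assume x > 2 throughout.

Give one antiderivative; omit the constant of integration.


Step 1. Rewrite: now ∫((4*x**3 + 12*x**2 + 43*x + 109)/(x**4 + 7*x**3 + 19*x**2 + 63*x + 90)) dx + ∫((-2*x**4 + 13*x**3 + 39*x**2 + 76*x + 260)/(x**5 + 3*x**4 - 16*x - 48)) dx.
Step 2. Decompose ∫((4*x**3 + 12*x**2 + 43*x + 109)/(x**4 + 7*x**3 + 19*x**2 + 63*x + 90)) dx by partial fractions, (4*x**3 + 12*x**2 + 43*x + 109)/(x**4 + 7*x**3 + 19*x**2 + 63*x + 90) = 1/(x**2 + 9) + 3/(x + 5) + 1/(x + 2): now ∫((-2*x**4 + 13*x**3 + 39*x**2 + 76*x + 260)/(x**5 + 3*x**4 - 16*x - 48)) dx + ∫(1/(x + 2)) dx + ∫(3/(x + 5)) dx + ∫(1/(x**2 + 9)) dx.
Step 3. Evaluate the standard form [assuming x > -2]: now log(x + 2) + ∫((-2*x**4 + 13*x**3 + 39*x**2 + 76*x + 260)/(x**5 + 3*x**4 - 16*x - 48)) dx + ∫(3/(x + 5)) dx + ∫(1/(x**2 + 9)) dx.
Step 4. Evaluate the standard form [assuming x > -5]: now log(x + 2) + 3*log(x + 5) + ∫((-2*x**4 + 13*x**3 + 39*x**2 + 76*x + 260)/(x**5 + 3*x**4 - 16*x - 48)) dx + ∫(1/(x**2 + 9)) dx.
Step 5. Evaluate the standard form: now log(x + 2) + 3*log(x + 5) + atan(x/3)/3 + ∫((-2*x**4 + 13*x**3 + 39*x**2 + 76*x + 260)/(x**5 + 3*x**4 - 16*x - 48)) dx.
Step 6. Decompose ∫((-2*x**4 + 13*x**3 + 39*x**2 + 76*x + 260)/(x**5 + 3*x**4 - 16*x - 48)) dx by partial fractions, (-2*x**4 + 13*x**3 + 39*x**2 + 76*x + 260)/(x**5 + 3*x**4 - 16*x - 48) = -3/(x**2 + 4) - 2/(x + 3) - 4/(x + 2) + 4/(x - 2): now log(x + 2) + 3*log(x + 5) + atan(x/3)/3 + ∫(4/(x - 2)) dx + ∫(-4/(x + 2)) dx + ∫(-2/(x + 3)) dx + ∫(-3/(x**2 + 4)) dx.
Step 7. Evaluate the standard form [assuming x > -2]: now -3*log(x + 2) + 3*log(x + 5) + atan(x/3)/3 + ∫(4/(x - 2)) dx + ∫(-2/(x + 3)) dx + ∫(-3/(x**2 + 4)) dx.
Step 8. Evaluate the standard form [assuming x > 2]: now 4*log(x - 2) - 3*log(x + 2) + 3*log(x + 5) + atan(x/3)/3 + ∫(-2/(x + 3)) dx + ∫(-3/(x**2 + 4)) dx.
Step 9. Evaluate the standard form [assuming x > -3]: now 4*log(x - 2) - 3*log(x + 2) - 2*log(x + 3) + 3*log(x + 5) + atan(x/3)/3 + ∫(-3/(x**2 + 4)) dx.
Step 10. Evaluate the standard form: now 4*log(x - 2) - 3*log(x + 2) - 2*log(x + 3) + 3*log(x + 5) + atan(x/3)/3 - 3*atan(x/2)/2.
Answer: 4*log(x - 2) - 3*log(x + 2) - 2*log(x + 3) + 3*log(x + 5) + atan(x/3)/3 - 3*atan(x/2)/2.


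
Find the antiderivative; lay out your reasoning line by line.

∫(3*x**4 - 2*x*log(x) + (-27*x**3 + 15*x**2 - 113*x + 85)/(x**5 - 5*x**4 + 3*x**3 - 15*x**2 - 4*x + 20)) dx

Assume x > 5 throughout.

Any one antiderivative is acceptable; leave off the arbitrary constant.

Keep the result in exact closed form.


Step 1. Rewrite: now ∫(3*x**4) dx + ∫(-2*x*log(x)) dx + ∫((-27*x**3 + 15*x**2 - 113*x + 85)/(x**5 - 5*x**4 + 3*x**3 - 15*x**2 - 4*x + 20)) dx.
Step 2. Evaluate the standard form: now 3*x**5/5 + ∫(-2*x*log(x)) dx + ∫((-27*x**3 + 15*x**2 - 113*x + 85)/(x**5 - 5*x**4 + 3*x**3 - 15*x**2 - 4*x + 20)) dx.
Step 3. Integrate ∫(-2*x*log(x)) dx by parts with u = log(x), dv = (-2*x) dx, so v = -x**2 [assuming x > 0]: now 3*x**5/5 - x**2*log(x) + ∫(x) dx + ∫((-27*x**3 + 15*x**2 - 113*x + 85)/(x**5 - 5*x**4 + 3*x**3 - 15*x**2 - 4*x + 20)) dx.
Step 4. Evaluate the standard form: now 3*x**5/5 - x**2*log(x) + x**2/2 + ∫((-27*x**3 + 15*x**2 - 113*x + 85)/(x**5 - 5*x**4 + 3*x**3 - 15*x**2 - 4*x + 20)) dx.
Step 5. Decompose ∫((-27*x**3 + 15*x**2 - 113*x + 85)/(x**5 - 5*x**4 + 3*x**3 - 15*x**2 - 4*x + 20)) dx by partial fractions, (-27*x**3 + 15*x**2 - 113*x + 85)/(x**5 - 5*x**4 + 3*x**3 - 15*x**2 - 4*x + 20) = 1/(x**2 + 4) + 4/(x + 1) + 1/(x - 1) - 5/(x - 5): now 3*x**5/5 - x**2*log(x) + x**2/2 + ∫(-5/(x - 5)) dx + ∫(1/(x - 1)) dx + ∫(4/(x + 1)) dx + ∫(1/(x**2 + 4)) dx.
Step 6. Evaluate the standard form [assuming x > 1]: now 3*x**5/5 - x**2*log(x) + x**2/2 + log(x - 1) + ∫(-5/(x - 5)) dx + ∫(4/(x + 1)) dx + ∫(1/(x**2 + 4)) dx.
Step 7. Evaluate the standard form [assuming x > 5]: now 3*x**5/5 - x**2*log(x) + x**2/2 - 5*log(x - 5) + log(x - 1) + ∫(4/(x + 1)) dx + ∫(1/(x**2 + 4)) dx.
Step 8. Evaluate the standard form [assuming x > -1]: now 3*x**5/5 - x**2*log(x) + x**2/2 - 5*log(x - 5) + log(x - 1) + 4*log(x + 1) + ∫(1/(x**2 + 4)) dx.
Step 9. Evaluate the standard form: now 3*x**5/5 - x**2*log(x) + x**2/2 - 5*log(x - 5) + log(x - 1) + 4*log(x + 1) + atan(x/2)/2.
Answer: 3*x**5/5 - x**2*log(x) + x**2/2 - 5*log(x - 5) + log(x - 1) + 4*log(x + 1) + atan(x/2)/2.


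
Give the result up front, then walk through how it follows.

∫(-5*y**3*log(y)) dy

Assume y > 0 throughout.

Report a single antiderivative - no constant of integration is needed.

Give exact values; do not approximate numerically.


The answer is -5*y**4*log(y)/4 + 5*y**4/16.
Step 1. Integrate ∫(-5*y**3*log(y)) dy by parts with u = log(y), dv = (-5*y**3) dy, so v = -5*y**4/4 [assuming y > 0]: now -5*y**4*log(y)/4 + ∫(5*y**3/4) dy.
Step 2. Evaluate the standard form: now -5*y**4*log(y)/4 + 5*y**4/16.
Answer: -5*y**4*log(y)/4 + 5*y**4/16.


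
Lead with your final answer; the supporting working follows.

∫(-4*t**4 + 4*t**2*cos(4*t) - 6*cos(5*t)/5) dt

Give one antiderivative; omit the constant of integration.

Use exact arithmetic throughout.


The answer is -4*t**5/5 + t**2*sin(4*t) + t*cos(4*t)/2 - sin(4*t)/8 - 6*sin(5*t)/25.
Step 1. Rewrite: now ∫(-4*t**4) dt + ∫(4*t**2*cos(4*t)) dt + ∫(-6*cos(5*t)/5) dt.
Step 2. Evaluate the standard form: now -6*sin(5*t)/25 + ∫(-4*t**4) dt + ∫(4*t**2*cos(4*t)) dt.
Step 3. Integrate ∫(4*t**2*cos(4*t)) dt by parts with u = t**2, dv = (4*cos(4*t)) dt, so v = sin(4*t): now t**2*sin(4*t) - 6*sin(5*t)/25 + ∫(-4*t**4) dt + ∫(-2*t*sin(4*t)) dt.
Step 4. Integrate ∫(-2*t*sin(4*t)) dt by parts with u = t, dv = (-2*sin(4*t)) dt, so v = cos(4*t)/2: now t**2*sin(4*t) + t*cos(4*t)/2 - 6*sin(5*t)/25 + ∫(-4*t**4) dt + ∫(-cos(4*t)/2) dt.
Step 5. Evaluate the standard form: now t**2*sin(4*t) + t*cos(4*t)/2 - sin(4*t)/8 - 6*sin(5*t)/25 + ∫(-4*t**4) dt.
Step 6. Evaluate the standard form: now -4*t**5/5 + t**2*sin(4*t) + t*cos(4*t)/2 - sin(4*t)/8 - 6*sin(5*t)/25.
Answer: -4*t**5/5 + t**2*sin(4*t) + t*cos(4*t)/2 - sin(4*t)/8 - 6*sin(5*t)/25.


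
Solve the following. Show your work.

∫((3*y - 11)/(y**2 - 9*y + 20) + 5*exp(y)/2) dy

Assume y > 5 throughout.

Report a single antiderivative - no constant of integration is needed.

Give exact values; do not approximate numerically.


Step 1. Rewrite: now ∫((3*y - 11)/(y**2 - 9*y + 20)) dy + ∫(5*exp(y)/2) dy.
Step 2. Decompose ∫((3*y - 11)/(y**2 - 9*y + 20)) dy by partial fractions, (3*y - 11)/(y**2 - 9*y + 20) = -1/(y - 4) + 4/(y - 5): now ∫(4/(y - 5)) dy + ∫(-1/(y - 4)) dy + ∫(5*exp(y)/2) dy.
Step 3. Evaluate the standard form [assuming y > 4]: now -log(y - 4) + ∫(4/(y - 5)) dy + ∫(5*exp(y)/2) dy.
Step 4. Evaluate the standard form [assuming y > 5]: now 4*log(y - 5) - log(y - 4) + ∫(5*exp(y)/2) dy.
Step 5. Evaluate the standard form: now 5*exp(y)/2 + 4*log(y - 5) - log(y - 4).
Answer: 5*exp(y)/2 + 4*log(y - 5) - log(y - 4).


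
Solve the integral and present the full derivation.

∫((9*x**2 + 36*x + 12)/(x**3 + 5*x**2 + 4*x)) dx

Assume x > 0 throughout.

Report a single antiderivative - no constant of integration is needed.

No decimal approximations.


Step 1. Decompose ∫((9*x**2 + 36*x + 12)/(x**3 + 5*x**2 + 4*x)) dx by partial fractions, (9*x**2 + 36*x + 12)/(x**3 + 5*x**2 + 4*x) = 1/(x + 4) + 5/(x + 1) + 3/x: now ∫(3/x) dx + ∫(5/(x + 1)) dx + ∫(1/(x + 4)) dx.
Step 2. Evaluate the standard form [assuming x > 0]: now 3*log(x) + ∫(5/(x + 1)) dx + ∫(1/(x + 4)) dx.
Step 3. Evaluate the standard form [assuming x > -1]: now 3*log(x) + 5*log(x + 1) + ∫(1/(x + 4)) dx.
Step 4. Evaluate the standard form [assuming x > -4]: now 3*log(x) + 5*log(x + 1) + log(x + 4).
Answer: 3*log(x) + 5*log(x + 1) + log(x + 4).


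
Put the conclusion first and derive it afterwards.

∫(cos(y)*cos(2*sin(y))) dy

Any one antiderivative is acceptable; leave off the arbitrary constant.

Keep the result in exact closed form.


The answer is sin(2*sin(y))/2.
Step 1. Substitute u = sin(y), turning ∫(cos(y)*cos(2*sin(y))) dy into ∫(cos(2*u)) du: now ∫(cos(2*u)) du.
Step 2. Evaluate the standard form: now sin(2*u)/2.
Step 3. Substitute back u = sin(y): now sin(2*sin(y))/2.
Answer: sin(2*sin(y))/2.


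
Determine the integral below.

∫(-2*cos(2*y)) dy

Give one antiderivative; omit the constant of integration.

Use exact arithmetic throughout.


Answer: -sin(2*y).


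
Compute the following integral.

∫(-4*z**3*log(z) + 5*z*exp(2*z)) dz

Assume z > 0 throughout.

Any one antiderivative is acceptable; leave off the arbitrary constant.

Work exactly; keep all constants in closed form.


Answer: -z**4*log(z) + z**4/4 + 5*z*exp(2*z)/2 - 5*exp(2*z)/4.


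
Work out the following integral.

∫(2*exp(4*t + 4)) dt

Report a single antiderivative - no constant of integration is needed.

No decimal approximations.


Answer: exp(4*t + 4)/2.


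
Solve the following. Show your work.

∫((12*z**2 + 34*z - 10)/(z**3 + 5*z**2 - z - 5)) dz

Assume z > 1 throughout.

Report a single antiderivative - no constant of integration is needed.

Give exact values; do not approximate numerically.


Step 1. Decompose ∫((12*z**2 + 34*z - 10)/(z**3 + 5*z**2 - z - 5)) dz by partial fractions, (12*z**2 + 34*z - 10)/(z**3 + 5*z**2 - z - 5) = 5/(z + 5) + 4/(z + 1) + 3/(z - 1): now ∫(3/(z - 1)) dz + ∫(4/(z + 1)) dz + ∫(5/(z + 5)) dz.
Step 2. Evaluate the standard form [assuming z > -5]: now 5*log(z + 5) + ∫(3/(z - 1)) dz + ∫(4/(z + 1)) dz.
Step 3. Evaluate the standard form [assuming z > 1]: now 3*log(z - 1) + 5*log(z + 5) + ∫(4/(z + 1)) dz.
Step 4. Evaluate the standard form [assuming z > -1]: now 3*log(z - 1) + 4*log(z + 1) + 5*log(z + 5).
Answer: 3*log(z - 1) + 4*log(z + 1) + 5*log(z + 5).


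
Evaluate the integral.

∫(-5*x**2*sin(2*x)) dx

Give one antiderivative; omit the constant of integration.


Answer: 5*x**2*cos(2*x)/2 - 5*x*sin(2*x)/2 - 5*cos(2*x)/4.


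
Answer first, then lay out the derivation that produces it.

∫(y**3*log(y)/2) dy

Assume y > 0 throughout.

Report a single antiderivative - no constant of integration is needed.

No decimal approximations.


The answer is y**4*log(y)/8 - y**4/32.
Step 1. Integrate ∫(y**3*log(y)/2) dy by parts with u = log(y), dv = (y**3/2) dy, so v = y**4/8 [assuming y > 0]: now y**4*log(y)/8 + ∫(-y**3/8) dy.
Step 2. Evaluate the standard form: now y**4*log(y)/8 - y**4/32.
Answer: y**4*log(y)/8 - y**4/32.


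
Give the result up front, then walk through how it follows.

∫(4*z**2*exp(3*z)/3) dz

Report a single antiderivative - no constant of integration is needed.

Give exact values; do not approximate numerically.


The answer is 4*z**2*exp(3*z)/9 - 8*z*exp(3*z)/27 + 8*exp(3*z)/81.
Step 1. Integrate ∫(4*z**2*exp(3*z)/3) dz by parts with u = z**2, dv = (4*exp(3*z)/3) dz, so v = 4*exp(3*z)/9: now 4*z**2*exp(3*z)/9 + ∫(-8*z*exp(3*z)/9) dz.
Step 2. Integrate ∫(-8*z*exp(3*z)/9) dz by parts with u = z, dv = (-8*exp(3*z)/9) dz, so v = -8*exp(3*z)/27: now 4*z**2*exp(3*z)/9 - 8*z*exp(3*z)/27 + ∫(8*exp(3*z)/27) dz.
Step 3. Evaluate the standard form: now 4*z**2*exp(3*z)/9 - 8*z*exp(3*z)/27 + 8*exp(3*z)/81.
Answer: 4*z**2*exp(3*z)/9 - 8*z*exp(3*z)/27 + 8*exp(3*z)/81.


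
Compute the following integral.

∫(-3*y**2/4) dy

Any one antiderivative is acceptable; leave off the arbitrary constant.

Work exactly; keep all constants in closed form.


Answer: -y**3/4.


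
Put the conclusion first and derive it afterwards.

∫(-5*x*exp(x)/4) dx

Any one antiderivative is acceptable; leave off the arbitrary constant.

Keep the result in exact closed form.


The answer is -5*x*exp(x)/4 + 5*exp(x)/4.
Step 1. Integrate ∫(-5*x*exp(x)/4) dx by parts with u = x, dv = (-5*exp(x)/4) dx, so v = -5*exp(x)/4: now -5*x*exp(x)/4 + ∫(5*exp(x)/4) dx.
Step 2. Evaluate the standard form: now -5*x*exp(x)/4 + 5*exp(x)/4.
Answer: -5*x*exp(x)/4 + 5*exp(x)/4.


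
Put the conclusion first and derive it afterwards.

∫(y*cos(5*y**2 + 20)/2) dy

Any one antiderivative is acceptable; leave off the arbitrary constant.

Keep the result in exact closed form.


The answer is sin(5*y**2 + 20)/20.
Step 1. Substitute u = y**2 + 4, turning ∫(y*cos(5*y**2 + 20)/2) dy into ∫(cos(5*u)/4) du: now ∫(cos(5*u)/4) du.
Step 2. Evaluate the standard form: now sin(5*u)/20.
Step 3. Substitute back u = y**2 + 4: now sin(5*y**2 + 20)/20.
Answer: sin(5*y**2 + 20)/20.


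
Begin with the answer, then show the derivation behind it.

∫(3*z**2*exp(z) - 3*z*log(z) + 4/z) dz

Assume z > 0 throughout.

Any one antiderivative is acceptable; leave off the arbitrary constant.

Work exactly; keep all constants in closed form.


The answer is 3*z**2*exp(z) - 3*z**2*log(z)/2 + 3*z**2/4 - 6*z*exp(z) + 6*exp(z) + 4*log(z).
Step 1. Rewrite: now ∫(4/z) dz + ∫(-3*z*log(z)) dz + ∫(3*z**2*exp(z)) dz.
Step 2. Integrate ∫(-3*z*log(z)) dz by parts with u = log(z), dv = (-3*z) dz, so v = -3*z**2/2 [assuming z > 0]: now -3*z**2*log(z)/2 + ∫(4/z) dz + ∫(3*z/2) dz + ∫(3*z**2*exp(z)) dz.
Step 3. Evaluate the standard form: now -3*z**2*log(z)/2 + 3*z**2/4 + ∫(4/z) dz + ∫(3*z**2*exp(z)) dz.
Step 4. Evaluate the standard form [assuming z > 0]: now -3*z**2*log(z)/2 + 3*z**2/4 + 4*log(z) + ∫(3*z**2*exp(z)) dz.
Step 5. Integrate ∫(3*z**2*exp(z)) dz by parts with u = z**2, dv = (3*exp(z)) dz, so v = 3*exp(z): now 3*z**2*exp(z) - 3*z**2*log(z)/2 + 3*z**2/4 + 4*log(z) + ∫(-6*z*exp(z)) dz.
Step 6. Integrate ∫(-6*z*exp(z)) dz by parts with u = z, dv = (-6*exp(z)) dz, so v = -6*exp(z): now 3*z**2*exp(z) - 3*z**2*log(z)/2 + 3*z**2/4 - 6*z*exp(z) + 4*log(z) + ∫(6*exp(z)) dz.
Step 7. Evaluate the standard form: now 3*z**2*exp(z) - 3*z**2*log(z)/2 + 3*z**2/4 - 6*z*exp(z) + 6*exp(z) + 4*log(z).
Answer: 3*z**2*exp(z) - 3*z**2*log(z)/2 + 3*z**2/4 - 6*z*exp(z) + 6*exp(z) + 4*log(z).


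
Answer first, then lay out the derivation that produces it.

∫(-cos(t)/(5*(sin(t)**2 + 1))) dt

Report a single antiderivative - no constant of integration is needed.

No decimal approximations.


The answer is -atan(sin(t))/5.
Step 1. Substitute u = sin(t), turning ∫(-cos(t)/(5*(sin(t)**2 + 1))) dt into ∫(-1/(5*(u**2 + 1))) du: now ∫(-1/(5*(u**2 + 1))) du.
Step 2. Evaluate the standard form: now -atan(u)/5.
Step 3. Substitute back u = sin(t): now -atan(sin(t))/5.
Answer: -atan(sin(t))/5.


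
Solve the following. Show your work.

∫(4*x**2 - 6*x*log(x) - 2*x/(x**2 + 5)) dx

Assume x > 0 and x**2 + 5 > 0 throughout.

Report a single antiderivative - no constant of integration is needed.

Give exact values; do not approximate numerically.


Step 1. Rewrite: now ∫(4*x**2) dx + ∫(-2*x/(x**2 + 5)) dx + ∫(-6*x*log(x)) dx.
Step 2. Evaluate the standard form: now 4*x**3/3 + ∫(-2*x/(x**2 + 5)) dx + ∫(-6*x*log(x)) dx.
Step 3. Integrate ∫(-6*x*log(x)) dx by parts with u = log(x), dv = (-6*x) dx, so v = -3*x**2 [assuming x > 0]: now 4*x**3/3 - 3*x**2*log(x) + ∫(3*x) dx + ∫(-2*x/(x**2 + 5)) dx.
Step 4. Evaluate the standard form: now 4*x**3/3 - 3*x**2*log(x) + 3*x**2/2 + ∫(-2*x/(x**2 + 5)) dx.
Step 5. Substitute u = x**2 + 5, turning ∫(-2*x/(x**2 + 5)) dx into ∫(-1/u) du: now 4*x**3/3 - 3*x**2*log(x) + 3*x**2/2 + ∫(-1/u) du.
Step 6. Evaluate the standard form [assuming u > 0]: now 4*x**3/3 - 3*x**2*log(x) + 3*x**2/2 - log(u).
Step 7. Substitute back u = x**2 + 5: now 4*x**3/3 - 3*x**2*log(x) + 3*x**2/2 - log(x**2 + 5).
Answer: 4*x**3/3 - 3*x**2*log(x) + 3*x**2/2 - log(x**2 + 5).


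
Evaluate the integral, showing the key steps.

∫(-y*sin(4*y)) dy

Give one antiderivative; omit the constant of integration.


Step 1. Integrate ∫(-y*sin(4*y)) dy by parts with u = y, dv = (-sin(4*y)) dy, so v = cos(4*y)/4: now y*cos(4*y)/4 + ∫(-cos(4*y)/4) dy.
Step 2. Evaluate the standard form: now y*cos(4*y)/4 - sin(4*y)/16.
Answer: y*cos(4*y)/4 - sin(4*y)/16.


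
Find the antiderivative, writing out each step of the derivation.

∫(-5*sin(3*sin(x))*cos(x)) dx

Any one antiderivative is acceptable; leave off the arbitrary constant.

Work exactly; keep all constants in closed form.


Step 1. Substitute u = sin(x), turning ∫(-5*sin(3*sin(x))*cos(x)) dx into ∫(-5*sin(3*u)) du: now ∫(-5*sin(3*u)) du.
Step 2. Evaluate the standard form: now 5*cos(3*u)/3.
Step 3. Substitute back u = sin(x): now 5*cos(3*sin(x))/3.
Answer: 5*cos(3*sin(x))/3.


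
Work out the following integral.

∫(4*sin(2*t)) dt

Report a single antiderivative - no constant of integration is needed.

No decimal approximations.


Answer: -2*cos(2*t).


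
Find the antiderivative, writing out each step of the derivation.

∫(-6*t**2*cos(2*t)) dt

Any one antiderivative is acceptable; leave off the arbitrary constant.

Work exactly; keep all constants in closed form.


Step 1. Integrate ∫(-6*t**2*cos(2*t)) dt by parts with u = t**2, dv = (-6*cos(2*t)) dt, so v = -3*sin(2*t): now -3*t**2*sin(2*t) + ∫(6*t*sin(2*t)) dt.
Step 2. Integrate ∫(6*t*sin(2*t)) dt by parts with u = t, dv = (6*sin(2*t)) dt, so v = -3*cos(2*t): now -3*t**2*sin(2*t) - 3*t*cos(2*t) + ∫(3*cos(2*t)) dt.
Step 3. Evaluate the standard form: now -3*t**2*sin(2*t) - 3*t*cos(2*t) + 3*sin(2*t)/2.
Answer: -3*t**2*sin(2*t) - 3*t*cos(2*t) + 3*sin(2*t)/2.


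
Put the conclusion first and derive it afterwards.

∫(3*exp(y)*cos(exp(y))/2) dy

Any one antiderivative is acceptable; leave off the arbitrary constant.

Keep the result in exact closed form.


The answer is 3*sin(exp(y))/2.
Step 1. Substitute u = exp(y), turning ∫(3*exp(y)*cos(exp(y))/2) dy into ∫(3*cos(u)/2) du: now ∫(3*cos(u)/2) du.
Step 2. Evaluate the standard form: now 3*sin(u)/2.
Step 3. Substitute back u = exp(y): now 3*sin(exp(y))/2.
Answer: 3*sin(exp(y))/2.


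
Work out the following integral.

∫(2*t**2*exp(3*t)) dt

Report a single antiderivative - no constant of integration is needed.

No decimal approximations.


Answer: 2*t**2*exp(3*t)/3 - 4*t*exp(3*t)/9 + 4*exp(3*t)/27.


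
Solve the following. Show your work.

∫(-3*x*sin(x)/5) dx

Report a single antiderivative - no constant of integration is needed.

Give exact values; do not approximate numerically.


Step 1. Integrate ∫(-3*x*sin(x)/5) dx by parts with u = x, dv = (-3*sin(x)/5) dx, so v = 3*cos(x)/5: now 3*x*cos(x)/5 + ∫(-3*cos(x)/5) dx.
Step 2. Evaluate the standard form: now 3*x*cos(x)/5 - 3*sin(x)/5.
Answer: 3*x*cos(x)/5 - 3*sin(x)/5.


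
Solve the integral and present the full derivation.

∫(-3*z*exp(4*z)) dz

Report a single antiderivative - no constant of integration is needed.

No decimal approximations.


Step 1. Integrate ∫(-3*z*exp(4*z)) dz by parts with u = z, dv = (-3*exp(4*z)) dz, so v = -3*exp(4*z)/4: now -3*z*exp(4*z)/4 + ∫(3*exp(4*z)/4) dz.
Step 2. Evaluate the standard form: now -3*z*exp(4*z)/4 + 3*exp(4*z)/16.
Answer: -3*z*exp(4*z)/4 + 3*exp(4*z)/16.


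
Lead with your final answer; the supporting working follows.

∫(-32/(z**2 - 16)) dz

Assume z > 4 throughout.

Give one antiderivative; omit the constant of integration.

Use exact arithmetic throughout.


The answer is -4*log(z - 4) + 4*log(z + 4).
Step 1. Decompose ∫(-32/(z**2 - 16)) dz by partial fractions, -32/(z**2 - 16) = 4/(z + 4) - 4/(z - 4): now ∫(-4/(z - 4)) dz + ∫(4/(z + 4)) dz.
Step 2. Evaluate the standard form [assuming z > -4]: now 4*log(z + 4) + ∫(-4/(z - 4)) dz.
Step 3. Evaluate the standard form [assuming z > 4]: now -4*log(z - 4) + 4*log(z + 4).
Answer: -4*log(z - 4) + 4*log(z + 4).


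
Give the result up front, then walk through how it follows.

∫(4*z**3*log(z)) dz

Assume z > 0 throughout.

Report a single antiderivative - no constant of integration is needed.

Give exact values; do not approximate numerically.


The answer is z**4*log(z) - z**4/4.
Step 1. Integrate ∫(4*z**3*log(z)) dz by parts with u = log(z), dv = (4*z**3) dz, so v = z**4 [assuming z > 0]: now z**4*log(z) + ∫(-z**3) dz.
Step 2. Evaluate the standard form: now z**4*log(z) - z**4/4.
Answer: z**4*log(z) - z**4/4.


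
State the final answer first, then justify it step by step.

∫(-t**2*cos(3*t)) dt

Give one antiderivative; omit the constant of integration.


The answer is -t**2*sin(3*t)/3 - 2*t*cos(3*t)/9 + 2*sin(3*t)/27.
Step 1. Integrate ∫(-t**2*cos(3*t)) dt by parts with u = t**2, dv = (-cos(3*t)) dt, so v = -sin(3*t)/3: now -t**2*sin(3*t)/3 + ∫(2*t*sin(3*t)/3) dt.
Step 2. Integrate ∫(2*t*sin(3*t)/3) dt by parts with u = t, dv = (2*sin(3*t)/3) dt, so v = -2*cos(3*t)/9: now -t**2*sin(3*t)/3 - 2*t*cos(3*t)/9 + ∫(2*cos(3*t)/9) dt.
Step 3. Evaluate the standard form: now -t**2*sin(3*t)/3 - 2*t*cos(3*t)/9 + 2*sin(3*t)/27.
Answer: -t**2*sin(3*t)/3 - 2*t*cos(3*t)/9 + 2*sin(3*t)/27.


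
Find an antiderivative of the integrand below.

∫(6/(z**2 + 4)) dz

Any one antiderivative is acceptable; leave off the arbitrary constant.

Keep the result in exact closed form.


Answer: 3*atan(z/2).


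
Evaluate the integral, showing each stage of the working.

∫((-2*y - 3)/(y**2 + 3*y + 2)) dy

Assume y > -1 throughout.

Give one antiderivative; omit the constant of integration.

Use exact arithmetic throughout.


Step 1. Decompose ∫((-2*y - 3)/(y**2 + 3*y + 2)) dy by partial fractions, (-2*y - 3)/(y**2 + 3*y + 2) = -1/(y + 2) - 1/(y + 1): now ∫(-1/(y + 1)) dy + ∫(-1/(y + 2)) dy.
Step 2. Evaluate the standard form [assuming y > -2]: now -log(y + 2) + ∫(-1/(y + 1)) dy.
Step 3. Evaluate the standard form [assuming y > -1]: now -log(y + 1) - log(y + 2).
Answer: -log(y + 1) - log(y + 2).


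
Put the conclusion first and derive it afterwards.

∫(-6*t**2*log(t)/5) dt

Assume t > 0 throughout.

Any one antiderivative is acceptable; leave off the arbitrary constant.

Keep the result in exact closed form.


The answer is -2*t**3*log(t)/5 + 2*t**3/15.
Step 1. Integrate ∫(-6*t**2*log(t)/5) dt by parts with u = log(t), dv = (-6*t**2/5) dt, so v = -2*t**3/5 [assuming t > 0]: now -2*t**3*log(t)/5 + ∫(2*t**2/5) dt.
Step 2. Evaluate the standard form: now -2*t**3*log(t)/5 + 2*t**3/15.
Answer: -2*t**3*log(t)/5 + 2*t**3/15.


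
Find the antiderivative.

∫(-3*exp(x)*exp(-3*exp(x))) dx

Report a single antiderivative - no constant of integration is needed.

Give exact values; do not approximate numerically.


Answer: exp(-3*exp(x)).


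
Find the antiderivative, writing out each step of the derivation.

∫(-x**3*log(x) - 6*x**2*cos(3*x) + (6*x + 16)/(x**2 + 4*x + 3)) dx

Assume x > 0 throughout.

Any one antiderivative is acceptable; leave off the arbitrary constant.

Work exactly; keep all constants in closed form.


Step 1. Rewrite: now ∫(-6*x**2*cos(3*x)) dx + ∫(-x**3*log(x)) dx + ∫((6*x + 16)/(x**2 + 4*x + 3)) dx.
Step 2. Integrate ∫(-x**3*log(x)) dx by parts with u = log(x), dv = (-x**3) dx, so v = -x**4/4 [assuming x > 0]: now -x**4*log(x)/4 + ∫(x**3/4) dx + ∫(-6*x**2*cos(3*x)) dx + ∫((6*x + 16)/(x**2 + 4*x + 3)) dx.
Step 3. Evaluate the standard form: now -x**4*log(x)/4 + x**4/16 + ∫(-6*x**2*cos(3*x)) dx + ∫((6*x + 16)/(x**2 + 4*x + 3)) dx.
Step 4. Decompose ∫((6*x + 16)/(x**2 + 4*x + 3)) dx by partial fractions, (6*x + 16)/(x**2 + 4*x + 3) = 1/(x + 3) + 5/(x + 1): now -x**4*log(x)/4 + x**4/16 + ∫(-6*x**2*cos(3*x)) dx + ∫(5/(x + 1)) dx + ∫(1/(x + 3)) dx.
Step 5. Evaluate the standard form [assuming x > -1]: now -x**4*log(x)/4 + x**4/16 + 5*log(x + 1) + ∫(-6*x**2*cos(3*x)) dx + ∫(1/(x + 3)) dx.
Step 6. Evaluate the standard form [assuming x > -3]: now -x**4*log(x)/4 + x**4/16 + 5*log(x + 1) + log(x + 3) + ∫(-6*x**2*cos(3*x)) dx.
Step 7. Integrate ∫(-6*x**2*cos(3*x)) dx by parts with u = x**2, dv = (-6*cos(3*x)) dx, so v = -2*sin(3*x): now -x**4*log(x)/4 + x**4/16 - 2*x**2*sin(3*x) + 5*log(x + 1) + log(x + 3) + ∫(4*x*sin(3*x)) dx.
Step 8. Integrate ∫(4*x*sin(3*x)) dx by parts with u = x, dv = (4*sin(3*x)) dx, so v = -4*cos(3*x)/3: now -x**4*log(x)/4 + x**4/16 - 2*x**2*sin(3*x) - 4*x*cos(3*x)/3 + 5*log(x + 1) + log(x + 3) + ∫(4*cos(3*x)/3) dx.
Step 9. Evaluate the standard form: now -x**4*log(x)/4 + x**4/16 - 2*x**2*sin(3*x) - 4*x*cos(3*x)/3 + 5*log(x + 1) + log(x + 3) + 4*sin(3*x)/9.
Answer: -x**4*log(x)/4 + x**4/16 - 2*x**2*sin(3*x) - 4*x*cos(3*x)/3 + 5*log(x + 1) + log(x + 3) + 4*sin(3*x)/9.


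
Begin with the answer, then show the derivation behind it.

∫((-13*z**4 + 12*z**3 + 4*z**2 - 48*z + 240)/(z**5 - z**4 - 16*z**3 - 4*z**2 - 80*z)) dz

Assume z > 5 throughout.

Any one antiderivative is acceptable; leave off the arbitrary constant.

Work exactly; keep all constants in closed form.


The answer is -3*log(z) - 5*log(z - 5) - 5*log(z + 4) + 2*atan(z/2).
Step 1. Decompose ∫((-13*z**4 + 12*z**3 + 4*z**2 - 48*z + 240)/(z**5 - z**4 - 16*z**3 - 4*z**2 - 80*z)) dz by partial fractions, (-13*z**4 + 12*z**3 + 4*z**2 - 48*z + 240)/(z**5 - z**4 - 16*z**3 - 4*z**2 - 80*z) = 4/(z**2 + 4) - 5/(z + 4) - 5/(z - 5) - 3/z: now ∫(-3/z) dz + ∫(-5/(z - 5)) dz + ∫(-5/(z + 4)) dz + ∫(4/(z**2 + 4)) dz.
Step 2. Evaluate the standard form [assuming z > -4]: now -5*log(z + 4) + ∫(-3/z) dz + ∫(-5/(z - 5)) dz + ∫(4/(z**2 + 4)) dz.
Step 3. Evaluate the standard form [assuming z > 5]: now -5*log(z - 5) - 5*log(z + 4) + ∫(-3/z) dz + ∫(4/(z**2 + 4)) dz.
Step 4. Evaluate the standard form [assuming z > 0]: now -3*log(z) - 5*log(z - 5) - 5*log(z + 4) + ∫(4/(z**2 + 4)) dz.
Step 5. Evaluate the standard form: now -3*log(z) - 5*log(z - 5) - 5*log(z + 4) + 2*atan(z/2).
Answer: -3*log(z) - 5*log(z - 5) - 5*log(z + 4) + 2*atan(z/2).


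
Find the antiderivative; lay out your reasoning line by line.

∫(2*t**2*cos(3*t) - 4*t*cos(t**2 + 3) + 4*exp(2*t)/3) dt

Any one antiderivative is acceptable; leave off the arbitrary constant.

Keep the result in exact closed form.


Step 1. Rewrite: now ∫(-4*t*cos(t**2 + 3)) dt + ∫(2*t**2*cos(3*t)) dt + ∫(4*exp(2*t)/3) dt.
Step 2. Integrate ∫(2*t**2*cos(3*t)) dt by parts with u = t**2, dv = (2*cos(3*t)) dt, so v = 2*sin(3*t)/3: now 2*t**2*sin(3*t)/3 + ∫(-4*t*sin(3*t)/3) dt + ∫(-4*t*cos(t**2 + 3)) dt + ∫(4*exp(2*t)/3) dt.
Step 3. Integrate ∫(-4*t*sin(3*t)/3) dt by parts with u = t, dv = (-4*sin(3*t)/3) dt, so v = 4*cos(3*t)/9: now 2*t**2*sin(3*t)/3 + 4*t*cos(3*t)/9 + ∫(-4*t*cos(t**2 + 3)) dt + ∫(4*exp(2*t)/3) dt + ∫(-4*cos(3*t)/9) dt.
Step 4. Evaluate the standard form: now 2*t**2*sin(3*t)/3 + 4*t*cos(3*t)/9 - 4*sin(3*t)/27 + ∫(-4*t*cos(t**2 + 3)) dt + ∫(4*exp(2*t)/3) dt.
Step 5. Substitute u = t**2 + 3, turning ∫(-4*t*cos(t**2 + 3)) dt into ∫(-2*cos(u)) du: now 2*t**2*sin(3*t)/3 + 4*t*cos(3*t)/9 - 4*sin(3*t)/27 + ∫(4*exp(2*t)/3) dt + ∫(-2*cos(u)) du.
Step 6. Evaluate the standard form: now 2*t**2*sin(3*t)/3 + 4*t*cos(3*t)/9 - 4*sin(3*t)/27 - 2*sin(u) + ∫(4*exp(2*t)/3) dt.
Step 7. Substitute back u = t**2 + 3: now 2*t**2*sin(3*t)/3 + 4*t*cos(3*t)/9 - 4*sin(3*t)/27 - 2*sin(t**2 + 3) + ∫(4*exp(2*t)/3) dt.
Step 8. Evaluate the standard form: now 2*t**2*sin(3*t)/3 + 4*t*cos(3*t)/9 + 2*exp(2*t)/3 - 4*sin(3*t)/27 - 2*sin(t**2 + 3).
Answer: 2*t**2*sin(3*t)/3 + 4*t*cos(3*t)/9 + 2*exp(2*t)/3 - 4*sin(3*t)/27 - 2*sin(t**2 + 3).


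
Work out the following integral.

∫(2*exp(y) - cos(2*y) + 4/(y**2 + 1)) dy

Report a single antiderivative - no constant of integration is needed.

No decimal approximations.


Answer: 2*exp(y) - sin(2*y)/2 + 4*atan(y).


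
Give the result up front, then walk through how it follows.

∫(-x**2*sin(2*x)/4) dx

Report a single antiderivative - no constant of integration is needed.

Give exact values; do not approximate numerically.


The answer is x**2*cos(2*x)/8 - x*sin(2*x)/8 - cos(2*x)/16.
Step 1. Integrate ∫(-x**2*sin(2*x)/4) dx by parts with u = x**2, dv = (-sin(2*x)/4) dx, so v = cos(2*x)/8: now x**2*cos(2*x)/8 + ∫(-x*cos(2*x)/4) dx.
Step 2. Integrate ∫(-x*cos(2*x)/4) dx by parts with u = x, dv = (-cos(2*x)/4) dx, so v = -sin(2*x)/8: now x**2*cos(2*x)/8 - x*sin(2*x)/8 + ∫(sin(2*x)/8) dx.
Step 3. Evaluate the standard form: now x**2*cos(2*x)/8 - x*sin(2*x)/8 - cos(2*x)/16.
Answer: x**2*cos(2*x)/8 - x*sin(2*x)/8 - cos(2*x)/16.
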